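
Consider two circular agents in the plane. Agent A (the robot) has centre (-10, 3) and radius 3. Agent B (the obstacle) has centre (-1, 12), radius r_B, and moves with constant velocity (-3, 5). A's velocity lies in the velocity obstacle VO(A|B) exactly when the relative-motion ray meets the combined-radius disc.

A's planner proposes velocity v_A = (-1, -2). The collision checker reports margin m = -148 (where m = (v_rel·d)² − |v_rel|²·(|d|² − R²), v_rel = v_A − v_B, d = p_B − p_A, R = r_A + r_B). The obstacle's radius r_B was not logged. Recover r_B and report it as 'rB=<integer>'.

m = -148
d = (9, 9);  v_rel = (2, -7),  |v_rel|² = 53
v_rel×d = (2)·(9) − (-7)·(9) = 81
since m = R²·53 − 81²:  R² = (6561 + -148) / 53 = 121
R = √121 = 11  ⇒  r_B = 11 − 3 = 8

rB=8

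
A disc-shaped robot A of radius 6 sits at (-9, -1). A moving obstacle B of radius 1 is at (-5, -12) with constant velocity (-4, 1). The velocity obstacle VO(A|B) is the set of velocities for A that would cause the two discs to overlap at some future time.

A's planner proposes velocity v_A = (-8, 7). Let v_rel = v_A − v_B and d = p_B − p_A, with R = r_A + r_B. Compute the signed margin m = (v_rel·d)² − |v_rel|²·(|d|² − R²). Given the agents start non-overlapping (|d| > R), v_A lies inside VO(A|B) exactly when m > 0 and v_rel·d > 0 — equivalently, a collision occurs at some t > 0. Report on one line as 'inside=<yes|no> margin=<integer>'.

d = (4, -11),  |d|² = 137;  R = 6+1 = 7,  c = 137−7² = 88
v_rel = (-4, 6),  |v_rel|² = 52;  v_rel·d = (-4)·(4) + (6)·(-11) = -82
52·t² + 164·t + 88 = 0  ⇒  m = (-82)² − 52·88 = 2148
m = 2148 > 0,  v_rel·d = -82 < 0  ⇒  outside

inside=no margin=2148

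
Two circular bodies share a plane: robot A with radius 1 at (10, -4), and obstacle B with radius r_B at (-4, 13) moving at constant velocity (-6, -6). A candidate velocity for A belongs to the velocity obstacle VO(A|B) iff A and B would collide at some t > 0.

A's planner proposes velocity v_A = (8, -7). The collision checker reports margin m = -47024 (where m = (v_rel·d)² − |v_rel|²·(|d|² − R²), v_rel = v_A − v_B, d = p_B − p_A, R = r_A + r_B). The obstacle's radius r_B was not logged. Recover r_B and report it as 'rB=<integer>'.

m = -47024
d = (-14, 17);  v_rel = (14, -1),  |v_rel|² = 197
v_rel×d = (14)·(17) − (-1)·(-14) = 224
since m = R²·197 − 224²:  R² = (50176 + -47024) / 197 = 16
R = √16 = 4  ⇒  r_B = 4 − 1 = 3

rB=3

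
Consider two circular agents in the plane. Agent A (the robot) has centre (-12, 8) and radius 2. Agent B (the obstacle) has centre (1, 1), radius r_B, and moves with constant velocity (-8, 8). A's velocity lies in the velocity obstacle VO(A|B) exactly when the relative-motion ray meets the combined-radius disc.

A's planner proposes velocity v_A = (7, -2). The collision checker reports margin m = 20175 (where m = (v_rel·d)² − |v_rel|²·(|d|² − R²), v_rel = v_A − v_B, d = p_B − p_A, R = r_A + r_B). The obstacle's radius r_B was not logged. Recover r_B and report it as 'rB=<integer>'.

m = 20175
d = (13, -7);  v_rel = (15, -10),  |v_rel|² = 325
v_rel×d = (15)·(-7) − (-10)·(13) = 25
since m = R²·325 − 25²:  R² = (625 + 20175) / 325 = 64
R = √64 = 8  ⇒  r_B = 8 − 2 = 6

rB=6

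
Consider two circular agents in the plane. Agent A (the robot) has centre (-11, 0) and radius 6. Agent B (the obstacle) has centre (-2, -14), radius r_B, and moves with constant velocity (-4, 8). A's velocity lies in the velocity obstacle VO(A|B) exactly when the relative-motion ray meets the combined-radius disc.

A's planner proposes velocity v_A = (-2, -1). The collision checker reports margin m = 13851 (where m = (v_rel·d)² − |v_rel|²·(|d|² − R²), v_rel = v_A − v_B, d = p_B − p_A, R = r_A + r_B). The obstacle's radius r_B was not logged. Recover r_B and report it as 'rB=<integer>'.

m = 13851
d = (9, -14);  v_rel = (2, -9),  |v_rel|² = 85
v_rel×d = (2)·(-14) − (-9)·(9) = 53
since m = R²·85 − 53²:  R² = (2809 + 13851) / 85 = 196
R = √196 = 14  ⇒  r_B = 14 − 6 = 8

rB=8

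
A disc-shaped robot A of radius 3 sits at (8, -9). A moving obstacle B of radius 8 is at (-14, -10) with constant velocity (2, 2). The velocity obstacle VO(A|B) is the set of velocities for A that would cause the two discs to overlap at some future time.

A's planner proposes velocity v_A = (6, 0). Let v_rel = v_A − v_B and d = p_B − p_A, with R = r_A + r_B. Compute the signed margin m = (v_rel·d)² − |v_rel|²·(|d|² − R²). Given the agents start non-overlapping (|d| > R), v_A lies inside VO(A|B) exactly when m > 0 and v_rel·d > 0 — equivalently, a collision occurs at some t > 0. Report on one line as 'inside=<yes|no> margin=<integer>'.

d = (-22, -1),  |d|² = 485;  R = 3+8 = 11,  c = 485−11² = 364
v_rel = (4, -2),  |v_rel|² = 20;  v_rel·d = (4)·(-22) + (-2)·(-1) = -86
20·t² + 172·t + 364 = 0  ⇒  m = (-86)² − 20·364 = 116
m = 116 > 0,  v_rel·d = -86 < 0  ⇒  outside

inside=no margin=116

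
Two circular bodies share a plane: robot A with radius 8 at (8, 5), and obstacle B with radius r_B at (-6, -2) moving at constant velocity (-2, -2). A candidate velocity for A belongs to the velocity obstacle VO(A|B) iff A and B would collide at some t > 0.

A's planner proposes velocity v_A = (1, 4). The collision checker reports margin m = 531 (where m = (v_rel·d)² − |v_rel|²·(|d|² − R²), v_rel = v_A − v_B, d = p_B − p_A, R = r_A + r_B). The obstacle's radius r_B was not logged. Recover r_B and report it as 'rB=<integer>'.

m = 531
d = (-14, -7);  v_rel = (3, 6),  |v_rel|² = 45
v_rel×d = (3)·(-7) − (6)·(-14) = 63
since m = R²·45 − 63²:  R² = (3969 + 531) / 45 = 100
R = √100 = 10  ⇒  r_B = 10 − 8 = 2

rB=2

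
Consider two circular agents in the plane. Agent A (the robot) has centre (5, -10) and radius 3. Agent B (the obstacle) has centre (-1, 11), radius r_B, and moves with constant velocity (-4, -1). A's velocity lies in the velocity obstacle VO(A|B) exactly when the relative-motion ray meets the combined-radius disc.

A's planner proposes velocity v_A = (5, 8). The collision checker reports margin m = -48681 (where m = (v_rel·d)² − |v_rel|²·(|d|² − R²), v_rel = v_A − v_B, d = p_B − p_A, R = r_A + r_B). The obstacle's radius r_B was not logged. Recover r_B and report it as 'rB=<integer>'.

m = -48681
d = (-6, 21);  v_rel = (9, 9),  |v_rel|² = 162
v_rel×d = (9)·(21) − (9)·(-6) = 243
since m = R²·162 − 243²:  R² = (59049 + -48681) / 162 = 64
R = √64 = 8  ⇒  r_B = 8 − 3 = 5

rB=5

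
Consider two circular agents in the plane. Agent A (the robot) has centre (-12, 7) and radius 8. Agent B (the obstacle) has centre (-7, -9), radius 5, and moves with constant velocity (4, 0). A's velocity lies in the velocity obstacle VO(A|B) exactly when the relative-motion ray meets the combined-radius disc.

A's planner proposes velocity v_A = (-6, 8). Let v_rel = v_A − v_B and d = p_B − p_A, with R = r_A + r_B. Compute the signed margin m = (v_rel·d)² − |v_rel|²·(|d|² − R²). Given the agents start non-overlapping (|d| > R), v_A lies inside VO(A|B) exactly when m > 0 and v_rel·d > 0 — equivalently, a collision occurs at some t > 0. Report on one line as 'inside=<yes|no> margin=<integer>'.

d = (5, -16),  |d|² = 281;  R = 8+5 = 13,  c = 281−13² = 112
v_rel = (-10, 8),  |v_rel|² = 164;  v_rel·d = (-10)·(5) + (8)·(-16) = -178
164·t² + 356·t + 112 = 0  ⇒  m = (-178)² − 164·112 = 13316
m = 13316 > 0,  v_rel·d = -178 < 0  ⇒  outside

inside=no margin=13316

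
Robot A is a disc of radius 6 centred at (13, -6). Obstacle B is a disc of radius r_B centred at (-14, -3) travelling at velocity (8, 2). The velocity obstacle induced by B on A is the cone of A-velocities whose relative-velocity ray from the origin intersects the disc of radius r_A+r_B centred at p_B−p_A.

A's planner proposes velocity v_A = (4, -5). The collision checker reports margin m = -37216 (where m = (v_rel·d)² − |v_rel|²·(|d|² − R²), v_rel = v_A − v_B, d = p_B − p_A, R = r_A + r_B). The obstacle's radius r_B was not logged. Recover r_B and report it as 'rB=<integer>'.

m = -37216
d = (-27, 3);  v_rel = (-4, -7),  |v_rel|² = 65
v_rel×d = (-4)·(3) − (-7)·(-27) = -201
since m = R²·65 − (-201)²:  R² = (40401 + -37216) / 65 = 49
R = √49 = 7  ⇒  r_B = 7 − 6 = 1

rB=1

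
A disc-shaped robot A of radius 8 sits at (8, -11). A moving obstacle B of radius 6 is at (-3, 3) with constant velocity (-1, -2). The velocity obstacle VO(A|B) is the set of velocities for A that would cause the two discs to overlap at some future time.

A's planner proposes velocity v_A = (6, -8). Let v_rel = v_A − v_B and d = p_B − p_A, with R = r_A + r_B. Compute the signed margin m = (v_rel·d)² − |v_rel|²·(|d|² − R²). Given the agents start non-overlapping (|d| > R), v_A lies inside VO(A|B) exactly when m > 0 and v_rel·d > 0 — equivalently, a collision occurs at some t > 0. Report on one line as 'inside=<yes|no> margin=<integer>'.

d = (-11, 14),  |d|² = 317;  R = 8+6 = 14,  c = 317−14² = 121
v_rel = (7, -6),  |v_rel|² = 85;  v_rel·d = (7)·(-11) + (-6)·(14) = -161
85·t² + 322·t + 121 = 0  ⇒  m = (-161)² − 85·121 = 15636
m = 15636 > 0,  v_rel·d = -161 < 0  ⇒  outside

inside=no margin=15636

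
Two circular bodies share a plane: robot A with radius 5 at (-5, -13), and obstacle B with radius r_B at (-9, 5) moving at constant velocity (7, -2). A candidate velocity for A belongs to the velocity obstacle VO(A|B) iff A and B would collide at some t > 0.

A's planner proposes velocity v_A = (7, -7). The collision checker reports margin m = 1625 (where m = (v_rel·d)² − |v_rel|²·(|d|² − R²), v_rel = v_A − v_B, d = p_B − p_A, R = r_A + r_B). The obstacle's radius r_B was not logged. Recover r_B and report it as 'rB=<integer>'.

m = 1625
d = (-4, 18);  v_rel = (0, -5),  |v_rel|² = 25
v_rel×d = (0)·(18) − (-5)·(-4) = -20
since m = R²·25 − (-20)²:  R² = (400 + 1625) / 25 = 81
R = √81 = 9  ⇒  r_B = 9 − 5 = 4

rB=4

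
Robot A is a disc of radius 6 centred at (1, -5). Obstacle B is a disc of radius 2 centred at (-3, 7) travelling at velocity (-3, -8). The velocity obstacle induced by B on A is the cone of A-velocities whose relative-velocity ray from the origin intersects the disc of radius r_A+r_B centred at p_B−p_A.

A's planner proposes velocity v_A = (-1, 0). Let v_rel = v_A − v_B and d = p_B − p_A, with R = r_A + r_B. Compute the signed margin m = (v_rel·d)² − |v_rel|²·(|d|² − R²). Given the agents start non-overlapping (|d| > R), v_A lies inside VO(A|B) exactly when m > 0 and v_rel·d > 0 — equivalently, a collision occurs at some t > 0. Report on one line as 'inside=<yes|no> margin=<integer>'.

d = (-4, 12),  |d|² = 160;  R = 6+2 = 8,  c = 160−8² = 96
v_rel = (2, 8),  |v_rel|² = 68;  v_rel·d = (2)·(-4) + (8)·(12) = 88
68·t² − 176·t + 96 = 0  ⇒  m = 88² − 68·96 = 1216
m = 1216 > 0,  v_rel·d = 88 > 0  ⇒  inside

inside=yes margin=1216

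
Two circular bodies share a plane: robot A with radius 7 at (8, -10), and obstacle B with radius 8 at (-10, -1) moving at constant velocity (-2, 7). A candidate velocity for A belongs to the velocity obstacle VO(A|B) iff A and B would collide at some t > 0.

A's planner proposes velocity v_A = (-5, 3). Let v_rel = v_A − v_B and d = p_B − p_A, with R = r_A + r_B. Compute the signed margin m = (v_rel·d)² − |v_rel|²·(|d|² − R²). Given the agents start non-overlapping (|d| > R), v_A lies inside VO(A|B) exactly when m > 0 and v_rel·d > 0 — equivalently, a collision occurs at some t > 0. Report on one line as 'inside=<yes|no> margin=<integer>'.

d = (-18, 9),  |d|² = 405;  R = 7+8 = 15,  c = 405−15² = 180
v_rel = (-3, -4),  |v_rel|² = 25;  v_rel·d = (-3)·(-18) + (-4)·(9) = 18
25·t² − 36·t + 180 = 0  ⇒  m = 18² − 25·180 = -4176
m = -4176 < 0,  v_rel·d = 18 > 0  ⇒  outside

inside=no margin=-4176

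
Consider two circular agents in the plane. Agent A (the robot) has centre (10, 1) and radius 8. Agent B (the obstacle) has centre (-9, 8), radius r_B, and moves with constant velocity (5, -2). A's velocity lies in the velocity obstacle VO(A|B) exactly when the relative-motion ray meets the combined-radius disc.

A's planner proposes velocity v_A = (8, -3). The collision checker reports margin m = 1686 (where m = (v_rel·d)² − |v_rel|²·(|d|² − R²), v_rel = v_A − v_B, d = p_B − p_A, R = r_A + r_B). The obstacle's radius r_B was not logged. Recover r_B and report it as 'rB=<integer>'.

m = 1686
d = (-19, 7);  v_rel = (3, -1),  |v_rel|² = 10
v_rel×d = (3)·(7) − (-1)·(-19) = 2
since m = R²·10 − 2²:  R² = (4 + 1686) / 10 = 169
R = √169 = 13  ⇒  r_B = 13 − 8 = 5

rB=5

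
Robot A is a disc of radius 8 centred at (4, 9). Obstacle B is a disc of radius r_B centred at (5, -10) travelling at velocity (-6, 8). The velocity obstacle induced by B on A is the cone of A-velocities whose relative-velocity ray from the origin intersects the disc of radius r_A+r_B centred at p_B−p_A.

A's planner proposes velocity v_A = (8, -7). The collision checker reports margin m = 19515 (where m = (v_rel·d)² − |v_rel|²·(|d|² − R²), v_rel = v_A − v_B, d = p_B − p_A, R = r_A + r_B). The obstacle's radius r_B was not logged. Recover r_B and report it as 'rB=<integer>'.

m = 19515
d = (1, -19);  v_rel = (14, -15),  |v_rel|² = 421
v_rel×d = (14)·(-19) − (-15)·(1) = -251
since m = R²·421 − (-251)²:  R² = (63001 + 19515) / 421 = 196
R = √196 = 14  ⇒  r_B = 14 − 8 = 6

rB=6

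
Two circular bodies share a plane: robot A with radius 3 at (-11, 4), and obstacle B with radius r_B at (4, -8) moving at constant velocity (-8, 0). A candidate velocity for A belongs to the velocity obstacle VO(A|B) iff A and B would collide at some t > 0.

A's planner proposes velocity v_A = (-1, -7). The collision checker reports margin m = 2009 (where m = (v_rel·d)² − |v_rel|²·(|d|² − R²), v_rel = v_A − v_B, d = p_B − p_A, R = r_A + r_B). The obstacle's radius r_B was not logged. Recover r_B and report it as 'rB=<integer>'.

m = 2009
d = (15, -12);  v_rel = (7, -7),  |v_rel|² = 98
v_rel×d = (7)·(-12) − (-7)·(15) = 21
since m = R²·98 − 21²:  R² = (441 + 2009) / 98 = 25
R = √25 = 5  ⇒  r_B = 5 − 3 = 2

rB=2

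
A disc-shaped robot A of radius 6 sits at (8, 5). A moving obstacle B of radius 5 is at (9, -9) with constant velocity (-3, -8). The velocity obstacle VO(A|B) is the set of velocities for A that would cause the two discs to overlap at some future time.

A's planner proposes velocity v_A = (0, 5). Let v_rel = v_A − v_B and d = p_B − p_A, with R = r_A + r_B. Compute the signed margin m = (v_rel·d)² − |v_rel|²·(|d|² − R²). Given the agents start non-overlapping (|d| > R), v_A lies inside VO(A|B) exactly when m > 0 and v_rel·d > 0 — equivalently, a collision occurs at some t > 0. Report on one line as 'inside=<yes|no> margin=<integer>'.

d = (1, -14),  |d|² = 197;  R = 6+5 = 11,  c = 197−11² = 76
v_rel = (3, 13),  |v_rel|² = 178;  v_rel·d = (3)·(1) + (13)·(-14) = -179
178·t² + 358·t + 76 = 0  ⇒  m = (-179)² − 178·76 = 18513
m = 18513 > 0,  v_rel·d = -179 < 0  ⇒  outside

inside=no margin=18513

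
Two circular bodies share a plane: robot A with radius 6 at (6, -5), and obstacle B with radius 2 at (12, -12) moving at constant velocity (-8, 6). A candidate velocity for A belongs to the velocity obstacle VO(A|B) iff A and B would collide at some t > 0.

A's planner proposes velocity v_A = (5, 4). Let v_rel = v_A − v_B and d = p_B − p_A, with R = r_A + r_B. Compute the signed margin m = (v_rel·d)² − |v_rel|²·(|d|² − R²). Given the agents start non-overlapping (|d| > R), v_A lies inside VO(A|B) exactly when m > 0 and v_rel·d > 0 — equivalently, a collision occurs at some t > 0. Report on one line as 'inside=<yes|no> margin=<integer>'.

d = (6, -7),  |d|² = 85;  R = 6+2 = 8,  c = 85−8² = 21
v_rel = (13, -2),  |v_rel|² = 173;  v_rel·d = (13)·(6) + (-2)·(-7) = 92
173·t² − 184·t + 21 = 0  ⇒  m = 92² − 173·21 = 4831
m = 4831 > 0,  v_rel·d = 92 > 0  ⇒  inside

inside=yes margin=4831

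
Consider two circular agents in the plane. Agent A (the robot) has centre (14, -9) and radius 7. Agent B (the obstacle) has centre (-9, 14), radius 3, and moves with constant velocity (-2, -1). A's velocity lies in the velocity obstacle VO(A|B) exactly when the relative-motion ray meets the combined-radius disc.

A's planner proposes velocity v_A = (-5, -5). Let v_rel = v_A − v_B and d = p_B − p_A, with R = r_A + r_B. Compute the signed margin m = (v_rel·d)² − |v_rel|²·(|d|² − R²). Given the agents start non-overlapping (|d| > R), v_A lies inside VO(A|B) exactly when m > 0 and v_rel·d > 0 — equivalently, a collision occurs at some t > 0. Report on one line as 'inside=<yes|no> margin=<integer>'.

d = (-23, 23),  |d|² = 1058;  R = 7+3 = 10,  c = 1058−10² = 958
v_rel = (-3, -4),  |v_rel|² = 25;  v_rel·d = (-3)·(-23) + (-4)·(23) = -23
25·t² + 46·t + 958 = 0  ⇒  m = (-23)² − 25·958 = -23421
m = -23421 < 0,  v_rel·d = -23 < 0  ⇒  outside

inside=no margin=-23421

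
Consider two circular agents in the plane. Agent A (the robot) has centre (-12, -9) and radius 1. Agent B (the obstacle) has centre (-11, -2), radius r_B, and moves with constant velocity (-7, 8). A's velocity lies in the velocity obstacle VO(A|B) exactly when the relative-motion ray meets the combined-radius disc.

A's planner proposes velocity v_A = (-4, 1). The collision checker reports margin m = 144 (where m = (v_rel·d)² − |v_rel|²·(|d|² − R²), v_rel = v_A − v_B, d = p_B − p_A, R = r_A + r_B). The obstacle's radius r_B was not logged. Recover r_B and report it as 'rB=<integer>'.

m = 144
d = (1, 7);  v_rel = (3, -7),  |v_rel|² = 58
v_rel×d = (3)·(7) − (-7)·(1) = 28
since m = R²·58 − 28²:  R² = (784 + 144) / 58 = 16
R = √16 = 4  ⇒  r_B = 4 − 1 = 3

rB=3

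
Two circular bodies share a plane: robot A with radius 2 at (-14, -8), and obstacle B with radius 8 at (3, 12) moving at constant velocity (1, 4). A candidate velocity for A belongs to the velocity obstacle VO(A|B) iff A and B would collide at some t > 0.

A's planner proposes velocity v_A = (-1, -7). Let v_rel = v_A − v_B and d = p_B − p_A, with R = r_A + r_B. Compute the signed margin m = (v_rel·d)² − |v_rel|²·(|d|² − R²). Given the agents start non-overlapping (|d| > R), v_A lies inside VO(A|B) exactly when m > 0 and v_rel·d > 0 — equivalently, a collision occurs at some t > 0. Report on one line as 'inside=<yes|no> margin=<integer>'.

d = (17, 20),  |d|² = 689;  R = 2+8 = 10,  c = 689−10² = 589
v_rel = (-2, -11),  |v_rel|² = 125;  v_rel·d = (-2)·(17) + (-11)·(20) = -254
125·t² + 508·t + 589 = 0  ⇒  m = (-254)² − 125·589 = -9109
m = -9109 < 0,  v_rel·d = -254 < 0  ⇒  outside

inside=no margin=-9109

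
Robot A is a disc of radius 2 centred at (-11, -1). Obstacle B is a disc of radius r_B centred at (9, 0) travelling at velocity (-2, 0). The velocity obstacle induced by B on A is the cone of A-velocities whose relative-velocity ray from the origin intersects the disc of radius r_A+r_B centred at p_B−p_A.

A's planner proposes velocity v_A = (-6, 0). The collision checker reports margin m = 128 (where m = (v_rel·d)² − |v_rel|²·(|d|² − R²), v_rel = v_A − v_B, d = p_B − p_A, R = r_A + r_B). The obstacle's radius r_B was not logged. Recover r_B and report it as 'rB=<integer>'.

m = 128
d = (20, 1);  v_rel = (-4, 0),  |v_rel|² = 16
v_rel×d = (-4)·(1) − (0)·(20) = -4
since m = R²·16 − (-4)²:  R² = (16 + 128) / 16 = 9
R = √9 = 3  ⇒  r_B = 3 − 2 = 1

rB=1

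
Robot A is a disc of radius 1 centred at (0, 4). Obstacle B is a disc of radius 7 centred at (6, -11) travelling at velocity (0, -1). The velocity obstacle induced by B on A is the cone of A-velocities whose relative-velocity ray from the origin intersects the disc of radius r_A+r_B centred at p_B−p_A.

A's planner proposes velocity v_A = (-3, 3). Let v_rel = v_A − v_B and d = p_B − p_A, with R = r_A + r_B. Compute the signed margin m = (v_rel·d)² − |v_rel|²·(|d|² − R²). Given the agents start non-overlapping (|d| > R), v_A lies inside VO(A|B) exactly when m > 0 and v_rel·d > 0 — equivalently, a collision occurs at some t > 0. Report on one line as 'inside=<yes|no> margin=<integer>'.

d = (6, -15),  |d|² = 261;  R = 1+7 = 8,  c = 261−8² = 197
v_rel = (-3, 4),  |v_rel|² = 25;  v_rel·d = (-3)·(6) + (4)·(-15) = -78
25·t² + 156·t + 197 = 0  ⇒  m = (-78)² − 25·197 = 1159
m = 1159 > 0,  v_rel·d = -78 < 0  ⇒  outside

inside=no margin=1159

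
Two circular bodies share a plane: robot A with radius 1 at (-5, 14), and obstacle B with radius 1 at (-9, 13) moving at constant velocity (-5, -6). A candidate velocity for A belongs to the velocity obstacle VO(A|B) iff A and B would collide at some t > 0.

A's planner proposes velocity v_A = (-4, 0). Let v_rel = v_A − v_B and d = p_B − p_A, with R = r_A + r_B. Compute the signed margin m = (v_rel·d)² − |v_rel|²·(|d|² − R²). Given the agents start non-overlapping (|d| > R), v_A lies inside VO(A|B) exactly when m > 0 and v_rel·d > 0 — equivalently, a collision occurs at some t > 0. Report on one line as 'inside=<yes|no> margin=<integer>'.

d = (-4, -1),  |d|² = 17;  R = 1+1 = 2,  c = 17−2² = 13
v_rel = (1, 6),  |v_rel|² = 37;  v_rel·d = (1)·(-4) + (6)·(-1) = -10
37·t² + 20·t + 13 = 0  ⇒  m = (-10)² − 37·13 = -381
m = -381 < 0,  v_rel·d = -10 < 0  ⇒  outside

inside=no margin=-381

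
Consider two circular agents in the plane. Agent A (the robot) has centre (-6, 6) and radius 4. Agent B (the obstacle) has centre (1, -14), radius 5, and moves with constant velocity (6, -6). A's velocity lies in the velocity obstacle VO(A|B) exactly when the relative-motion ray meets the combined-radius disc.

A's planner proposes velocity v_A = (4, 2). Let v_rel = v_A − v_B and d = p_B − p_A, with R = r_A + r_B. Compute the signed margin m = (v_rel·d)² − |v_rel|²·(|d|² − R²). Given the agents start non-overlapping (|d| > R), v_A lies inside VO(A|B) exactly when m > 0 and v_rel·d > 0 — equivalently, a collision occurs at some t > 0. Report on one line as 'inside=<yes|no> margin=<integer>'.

d = (7, -20),  |d|² = 449;  R = 4+5 = 9,  c = 449−9² = 368
v_rel = (-2, 8),  |v_rel|² = 68;  v_rel·d = (-2)·(7) + (8)·(-20) = -174
68·t² + 348·t + 368 = 0  ⇒  m = (-174)² − 68·368 = 5252
m = 5252 > 0,  v_rel·d = -174 < 0  ⇒  outside

inside=no margin=5252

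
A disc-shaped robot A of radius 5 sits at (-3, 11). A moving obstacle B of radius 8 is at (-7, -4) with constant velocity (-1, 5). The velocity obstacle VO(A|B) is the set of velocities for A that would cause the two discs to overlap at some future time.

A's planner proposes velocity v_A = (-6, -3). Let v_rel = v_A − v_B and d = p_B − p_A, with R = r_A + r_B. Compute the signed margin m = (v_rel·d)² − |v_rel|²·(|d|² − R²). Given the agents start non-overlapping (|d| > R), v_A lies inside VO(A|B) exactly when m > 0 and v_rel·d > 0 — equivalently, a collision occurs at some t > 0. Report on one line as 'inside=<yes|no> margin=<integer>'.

d = (-4, -15),  |d|² = 241;  R = 5+8 = 13,  c = 241−13² = 72
v_rel = (-5, -8),  |v_rel|² = 89;  v_rel·d = (-5)·(-4) + (-8)·(-15) = 140
89·t² − 280·t + 72 = 0  ⇒  m = 140² − 89·72 = 13192
m = 13192 > 0,  v_rel·d = 140 > 0  ⇒  inside

inside=yes margin=13192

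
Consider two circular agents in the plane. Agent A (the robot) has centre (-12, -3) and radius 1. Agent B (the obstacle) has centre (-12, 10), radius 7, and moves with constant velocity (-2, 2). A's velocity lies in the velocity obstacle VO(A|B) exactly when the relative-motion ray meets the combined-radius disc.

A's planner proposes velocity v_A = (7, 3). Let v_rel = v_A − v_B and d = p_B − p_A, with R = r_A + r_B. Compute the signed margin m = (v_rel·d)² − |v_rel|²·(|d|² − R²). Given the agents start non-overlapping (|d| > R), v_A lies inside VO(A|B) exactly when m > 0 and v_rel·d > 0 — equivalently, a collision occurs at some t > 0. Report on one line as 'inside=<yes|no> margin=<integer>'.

d = (0, 13),  |d|² = 169;  R = 1+7 = 8,  c = 169−8² = 105
v_rel = (9, 1),  |v_rel|² = 82;  v_rel·d = (9)·(0) + (1)·(13) = 13
82·t² − 26·t + 105 = 0  ⇒  m = 13² − 82·105 = -8441
m = -8441 < 0,  v_rel·d = 13 > 0  ⇒  outside

inside=no margin=-8441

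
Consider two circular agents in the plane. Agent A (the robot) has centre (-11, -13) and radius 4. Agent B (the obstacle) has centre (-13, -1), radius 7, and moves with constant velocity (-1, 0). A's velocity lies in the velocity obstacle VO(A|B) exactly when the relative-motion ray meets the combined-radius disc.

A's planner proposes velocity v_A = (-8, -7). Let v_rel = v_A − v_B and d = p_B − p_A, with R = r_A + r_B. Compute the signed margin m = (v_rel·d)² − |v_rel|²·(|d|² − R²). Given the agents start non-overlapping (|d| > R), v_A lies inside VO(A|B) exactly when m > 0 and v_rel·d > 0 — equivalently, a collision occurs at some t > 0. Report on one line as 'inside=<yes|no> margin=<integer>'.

d = (-2, 12),  |d|² = 148;  R = 4+7 = 11,  c = 148−11² = 27
v_rel = (-7, -7),  |v_rel|² = 98;  v_rel·d = (-7)·(-2) + (-7)·(12) = -70
98·t² + 140·t + 27 = 0  ⇒  m = (-70)² − 98·27 = 2254
m = 2254 > 0,  v_rel·d = -70 < 0  ⇒  outside

inside=no margin=2254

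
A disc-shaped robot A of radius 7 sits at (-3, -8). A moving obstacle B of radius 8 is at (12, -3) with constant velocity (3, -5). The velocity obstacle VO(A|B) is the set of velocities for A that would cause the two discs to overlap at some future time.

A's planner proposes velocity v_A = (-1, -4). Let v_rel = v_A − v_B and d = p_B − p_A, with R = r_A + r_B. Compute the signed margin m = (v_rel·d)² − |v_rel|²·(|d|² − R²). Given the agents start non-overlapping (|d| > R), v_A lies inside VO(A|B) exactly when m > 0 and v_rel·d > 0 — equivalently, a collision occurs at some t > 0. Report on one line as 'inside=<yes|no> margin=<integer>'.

d = (15, 5),  |d|² = 250;  R = 7+8 = 15,  c = 250−15² = 25
v_rel = (-4, 1),  |v_rel|² = 17;  v_rel·d = (-4)·(15) + (1)·(5) = -55
17·t² + 110·t + 25 = 0  ⇒  m = (-55)² − 17·25 = 2600
m = 2600 > 0,  v_rel·d = -55 < 0  ⇒  outside

inside=no margin=2600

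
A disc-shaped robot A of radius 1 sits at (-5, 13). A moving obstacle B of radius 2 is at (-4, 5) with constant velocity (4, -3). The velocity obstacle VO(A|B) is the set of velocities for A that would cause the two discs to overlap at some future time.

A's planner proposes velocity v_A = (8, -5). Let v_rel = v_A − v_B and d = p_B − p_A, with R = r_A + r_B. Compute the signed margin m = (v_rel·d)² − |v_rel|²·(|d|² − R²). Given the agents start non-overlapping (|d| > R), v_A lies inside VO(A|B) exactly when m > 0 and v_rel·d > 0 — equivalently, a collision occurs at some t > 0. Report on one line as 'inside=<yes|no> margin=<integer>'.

d = (1, -8),  |d|² = 65;  R = 1+2 = 3,  c = 65−3² = 56
v_rel = (4, -2),  |v_rel|² = 20;  v_rel·d = (4)·(1) + (-2)·(-8) = 20
20·t² − 40·t + 56 = 0  ⇒  m = 20² − 20·56 = -720
m = -720 < 0,  v_rel·d = 20 > 0  ⇒  outside

inside=no margin=-720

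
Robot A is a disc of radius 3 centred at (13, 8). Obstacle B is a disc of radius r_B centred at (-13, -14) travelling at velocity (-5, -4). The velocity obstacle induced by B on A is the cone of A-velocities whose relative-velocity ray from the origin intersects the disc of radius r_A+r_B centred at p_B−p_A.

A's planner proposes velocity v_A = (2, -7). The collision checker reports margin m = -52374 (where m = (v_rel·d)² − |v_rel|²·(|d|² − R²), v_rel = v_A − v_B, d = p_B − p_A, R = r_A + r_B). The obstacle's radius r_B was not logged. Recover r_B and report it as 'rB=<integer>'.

m = -52374
d = (-26, -22);  v_rel = (7, -3),  |v_rel|² = 58
v_rel×d = (7)·(-22) − (-3)·(-26) = -232
since m = R²·58 − (-232)²:  R² = (53824 + -52374) / 58 = 25
R = √25 = 5  ⇒  r_B = 5 − 3 = 2

rB=2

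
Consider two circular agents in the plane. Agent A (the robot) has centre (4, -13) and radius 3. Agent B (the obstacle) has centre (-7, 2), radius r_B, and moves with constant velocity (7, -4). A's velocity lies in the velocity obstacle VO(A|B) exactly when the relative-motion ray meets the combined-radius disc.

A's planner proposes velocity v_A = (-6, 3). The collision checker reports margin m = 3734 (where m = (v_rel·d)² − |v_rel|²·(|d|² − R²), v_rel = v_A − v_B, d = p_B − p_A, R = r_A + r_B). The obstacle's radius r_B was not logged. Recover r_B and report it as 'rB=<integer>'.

m = 3734
d = (-11, 15);  v_rel = (-13, 7),  |v_rel|² = 218
v_rel×d = (-13)·(15) − (7)·(-11) = -118
since m = R²·218 − (-118)²:  R² = (13924 + 3734) / 218 = 81
R = √81 = 9  ⇒  r_B = 9 − 3 = 6

rB=6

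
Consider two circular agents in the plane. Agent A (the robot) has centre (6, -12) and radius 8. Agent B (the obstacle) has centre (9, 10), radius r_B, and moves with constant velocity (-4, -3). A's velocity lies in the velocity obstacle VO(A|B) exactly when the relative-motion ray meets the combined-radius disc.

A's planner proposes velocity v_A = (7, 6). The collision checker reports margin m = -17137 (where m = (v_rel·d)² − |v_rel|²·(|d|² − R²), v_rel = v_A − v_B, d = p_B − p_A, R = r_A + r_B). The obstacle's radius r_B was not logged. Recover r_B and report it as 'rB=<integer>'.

m = -17137
d = (3, 22);  v_rel = (11, 9),  |v_rel|² = 202
v_rel×d = (11)·(22) − (9)·(3) = 215
since m = R²·202 − 215²:  R² = (46225 + -17137) / 202 = 144
R = √144 = 12  ⇒  r_B = 12 − 8 = 4

rB=4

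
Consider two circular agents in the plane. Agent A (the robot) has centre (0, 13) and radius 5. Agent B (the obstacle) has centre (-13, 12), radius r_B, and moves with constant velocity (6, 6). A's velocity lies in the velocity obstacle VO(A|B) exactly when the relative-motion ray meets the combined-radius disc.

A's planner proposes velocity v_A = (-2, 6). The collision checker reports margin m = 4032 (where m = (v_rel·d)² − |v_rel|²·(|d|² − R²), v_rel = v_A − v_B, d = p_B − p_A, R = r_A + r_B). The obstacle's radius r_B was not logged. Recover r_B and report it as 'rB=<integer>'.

m = 4032
d = (-13, -1);  v_rel = (-8, 0),  |v_rel|² = 64
v_rel×d = (-8)·(-1) − (0)·(-13) = 8
since m = R²·64 − 8²:  R² = (64 + 4032) / 64 = 64
R = √64 = 8  ⇒  r_B = 8 − 5 = 3

rB=3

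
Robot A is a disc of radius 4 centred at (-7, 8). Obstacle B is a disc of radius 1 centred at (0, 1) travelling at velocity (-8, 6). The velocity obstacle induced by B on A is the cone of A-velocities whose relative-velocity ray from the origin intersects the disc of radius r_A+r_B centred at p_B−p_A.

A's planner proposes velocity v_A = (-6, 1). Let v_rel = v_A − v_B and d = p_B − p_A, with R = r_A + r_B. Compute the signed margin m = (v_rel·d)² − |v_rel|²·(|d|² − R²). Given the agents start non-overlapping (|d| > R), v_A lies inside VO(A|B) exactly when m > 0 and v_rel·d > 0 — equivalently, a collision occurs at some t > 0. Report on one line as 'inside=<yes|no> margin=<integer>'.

d = (7, -7),  |d|² = 98;  R = 4+1 = 5,  c = 98−5² = 73
v_rel = (2, -5),  |v_rel|² = 29;  v_rel·d = (2)·(7) + (-5)·(-7) = 49
29·t² − 98·t + 73 = 0  ⇒  m = 49² − 29·73 = 284
m = 284 > 0,  v_rel·d = 49 > 0  ⇒  inside

inside=yes margin=284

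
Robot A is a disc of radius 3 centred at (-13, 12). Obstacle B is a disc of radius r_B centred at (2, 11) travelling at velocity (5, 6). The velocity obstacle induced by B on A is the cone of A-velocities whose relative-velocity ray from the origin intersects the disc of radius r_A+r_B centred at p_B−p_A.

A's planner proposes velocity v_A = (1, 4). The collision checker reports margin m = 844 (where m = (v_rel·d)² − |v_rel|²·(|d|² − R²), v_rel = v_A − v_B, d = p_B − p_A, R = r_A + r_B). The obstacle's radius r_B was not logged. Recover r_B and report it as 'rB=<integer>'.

m = 844
d = (15, -1);  v_rel = (-4, -2),  |v_rel|² = 20
v_rel×d = (-4)·(-1) − (-2)·(15) = 34
since m = R²·20 − 34²:  R² = (1156 + 844) / 20 = 100
R = √100 = 10  ⇒  r_B = 10 − 3 = 7

rB=7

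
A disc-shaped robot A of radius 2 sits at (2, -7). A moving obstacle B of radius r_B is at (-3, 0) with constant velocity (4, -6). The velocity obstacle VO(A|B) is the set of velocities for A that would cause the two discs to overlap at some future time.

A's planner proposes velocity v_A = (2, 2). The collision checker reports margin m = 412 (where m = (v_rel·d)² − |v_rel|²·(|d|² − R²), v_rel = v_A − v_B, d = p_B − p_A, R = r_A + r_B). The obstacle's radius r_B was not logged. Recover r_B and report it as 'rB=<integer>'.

m = 412
d = (-5, 7);  v_rel = (-2, 8),  |v_rel|² = 68
v_rel×d = (-2)·(7) − (8)·(-5) = 26
since m = R²·68 − 26²:  R² = (676 + 412) / 68 = 16
R = √16 = 4  ⇒  r_B = 4 − 2 = 2

rB=2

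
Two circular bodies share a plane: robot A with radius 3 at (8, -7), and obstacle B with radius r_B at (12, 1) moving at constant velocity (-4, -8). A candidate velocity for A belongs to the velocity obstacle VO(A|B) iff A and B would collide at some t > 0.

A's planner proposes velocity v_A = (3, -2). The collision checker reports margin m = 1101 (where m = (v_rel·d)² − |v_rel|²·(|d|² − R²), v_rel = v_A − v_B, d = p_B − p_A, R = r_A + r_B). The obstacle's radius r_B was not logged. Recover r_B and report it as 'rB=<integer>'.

m = 1101
d = (4, 8);  v_rel = (7, 6),  |v_rel|² = 85
v_rel×d = (7)·(8) − (6)·(4) = 32
since m = R²·85 − 32²:  R² = (1024 + 1101) / 85 = 25
R = √25 = 5  ⇒  r_B = 5 − 3 = 2

rB=2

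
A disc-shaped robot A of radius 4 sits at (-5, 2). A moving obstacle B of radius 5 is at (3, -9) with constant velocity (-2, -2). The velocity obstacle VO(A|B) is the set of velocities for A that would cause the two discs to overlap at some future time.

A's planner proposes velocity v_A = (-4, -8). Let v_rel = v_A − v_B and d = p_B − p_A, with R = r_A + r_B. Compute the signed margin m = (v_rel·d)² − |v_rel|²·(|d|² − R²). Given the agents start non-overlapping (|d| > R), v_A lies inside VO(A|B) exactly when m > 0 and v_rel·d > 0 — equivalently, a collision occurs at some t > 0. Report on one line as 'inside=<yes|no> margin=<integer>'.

d = (8, -11),  |d|² = 185;  R = 4+5 = 9,  c = 185−9² = 104
v_rel = (-2, -6),  |v_rel|² = 40;  v_rel·d = (-2)·(8) + (-6)·(-11) = 50
40·t² − 100·t + 104 = 0  ⇒  m = 50² − 40·104 = -1660
m = -1660 < 0,  v_rel·d = 50 > 0  ⇒  outside

inside=no margin=-1660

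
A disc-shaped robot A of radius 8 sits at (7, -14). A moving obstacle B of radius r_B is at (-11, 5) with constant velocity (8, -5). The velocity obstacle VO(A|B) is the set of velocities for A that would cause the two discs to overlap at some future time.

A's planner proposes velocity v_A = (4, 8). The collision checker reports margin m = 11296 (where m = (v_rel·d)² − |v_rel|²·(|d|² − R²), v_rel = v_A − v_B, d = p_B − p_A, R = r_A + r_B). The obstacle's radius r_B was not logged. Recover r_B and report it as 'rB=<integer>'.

m = 11296
d = (-18, 19);  v_rel = (-4, 13),  |v_rel|² = 185
v_rel×d = (-4)·(19) − (13)·(-18) = 158
since m = R²·185 − 158²:  R² = (24964 + 11296) / 185 = 196
R = √196 = 14  ⇒  r_B = 14 − 8 = 6

rB=6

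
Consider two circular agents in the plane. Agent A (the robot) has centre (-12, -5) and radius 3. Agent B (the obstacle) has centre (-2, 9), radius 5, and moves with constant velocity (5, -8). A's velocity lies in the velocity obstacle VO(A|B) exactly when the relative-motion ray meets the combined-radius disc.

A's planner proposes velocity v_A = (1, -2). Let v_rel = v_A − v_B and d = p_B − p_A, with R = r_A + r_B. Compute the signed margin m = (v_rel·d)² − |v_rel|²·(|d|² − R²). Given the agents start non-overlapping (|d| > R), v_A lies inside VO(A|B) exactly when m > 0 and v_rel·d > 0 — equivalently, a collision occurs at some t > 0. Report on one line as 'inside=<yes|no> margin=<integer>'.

d = (10, 14),  |d|² = 296;  R = 3+5 = 8,  c = 296−8² = 232
v_rel = (-4, 6),  |v_rel|² = 52;  v_rel·d = (-4)·(10) + (6)·(14) = 44
52·t² − 88·t + 232 = 0  ⇒  m = 44² − 52·232 = -10128
m = -10128 < 0,  v_rel·d = 44 > 0  ⇒  outside

inside=no margin=-10128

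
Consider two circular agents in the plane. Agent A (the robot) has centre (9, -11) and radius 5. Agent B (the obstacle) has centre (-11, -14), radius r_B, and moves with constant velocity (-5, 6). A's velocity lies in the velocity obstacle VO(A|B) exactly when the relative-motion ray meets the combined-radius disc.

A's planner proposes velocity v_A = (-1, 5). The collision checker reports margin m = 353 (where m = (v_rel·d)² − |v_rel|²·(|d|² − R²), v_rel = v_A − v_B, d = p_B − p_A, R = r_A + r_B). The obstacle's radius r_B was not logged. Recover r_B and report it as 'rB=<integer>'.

m = 353
d = (-20, -3);  v_rel = (4, -1),  |v_rel|² = 17
v_rel×d = (4)·(-3) − (-1)·(-20) = -32
since m = R²·17 − (-32)²:  R² = (1024 + 353) / 17 = 81
R = √81 = 9  ⇒  r_B = 9 − 5 = 4

rB=4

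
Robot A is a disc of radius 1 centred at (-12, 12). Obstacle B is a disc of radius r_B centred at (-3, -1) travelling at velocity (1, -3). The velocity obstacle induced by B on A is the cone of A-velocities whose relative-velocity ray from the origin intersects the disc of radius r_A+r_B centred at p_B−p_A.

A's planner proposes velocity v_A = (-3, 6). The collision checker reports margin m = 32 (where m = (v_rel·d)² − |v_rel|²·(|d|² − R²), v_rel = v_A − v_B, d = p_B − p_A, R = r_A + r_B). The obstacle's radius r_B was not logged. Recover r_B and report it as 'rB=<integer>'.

m = 32
d = (9, -13);  v_rel = (-4, 9),  |v_rel|² = 97
v_rel×d = (-4)·(-13) − (9)·(9) = -29
since m = R²·97 − (-29)²:  R² = (841 + 32) / 97 = 9
R = √9 = 3  ⇒  r_B = 3 − 1 = 2

rB=2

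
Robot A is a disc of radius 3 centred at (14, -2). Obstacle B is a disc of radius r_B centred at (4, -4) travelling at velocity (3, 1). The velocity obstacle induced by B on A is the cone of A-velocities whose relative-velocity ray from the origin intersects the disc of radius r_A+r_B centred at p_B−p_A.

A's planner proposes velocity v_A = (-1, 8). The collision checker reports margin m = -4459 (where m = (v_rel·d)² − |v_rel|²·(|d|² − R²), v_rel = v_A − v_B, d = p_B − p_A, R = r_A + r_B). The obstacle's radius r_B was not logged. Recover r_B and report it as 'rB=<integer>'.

m = -4459
d = (-10, -2);  v_rel = (-4, 7),  |v_rel|² = 65
v_rel×d = (-4)·(-2) − (7)·(-10) = 78
since m = R²·65 − 78²:  R² = (6084 + -4459) / 65 = 25
R = √25 = 5  ⇒  r_B = 5 − 3 = 2

rB=2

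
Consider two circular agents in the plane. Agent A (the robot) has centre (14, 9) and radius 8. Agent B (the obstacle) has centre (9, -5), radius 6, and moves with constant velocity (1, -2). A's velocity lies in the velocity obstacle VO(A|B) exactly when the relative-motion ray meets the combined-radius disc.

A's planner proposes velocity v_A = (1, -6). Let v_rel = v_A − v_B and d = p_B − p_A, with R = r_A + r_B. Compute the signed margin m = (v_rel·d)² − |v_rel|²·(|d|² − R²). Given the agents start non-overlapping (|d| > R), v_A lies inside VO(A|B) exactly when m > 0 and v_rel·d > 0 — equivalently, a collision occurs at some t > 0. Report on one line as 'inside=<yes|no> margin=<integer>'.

d = (-5, -14),  |d|² = 221;  R = 8+6 = 14,  c = 221−14² = 25
v_rel = (0, -4),  |v_rel|² = 16;  v_rel·d = (0)·(-5) + (-4)·(-14) = 56
16·t² − 112·t + 25 = 0  ⇒  m = 56² − 16·25 = 2736
m = 2736 > 0,  v_rel·d = 56 > 0  ⇒  inside

inside=yes margin=2736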